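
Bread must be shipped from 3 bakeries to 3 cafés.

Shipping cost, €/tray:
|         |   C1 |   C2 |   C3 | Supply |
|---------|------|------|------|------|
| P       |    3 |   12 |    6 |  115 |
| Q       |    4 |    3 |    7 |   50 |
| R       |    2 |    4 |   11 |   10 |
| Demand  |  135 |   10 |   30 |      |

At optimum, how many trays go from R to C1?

The minimum-cost plan:
  P to C1: 85 × €3 = €255
  P to C3: 30 × €6 = €180
  Q to C1: 40 × €4 = €160
  Q to C2: 10 × €3 = €30
  R to C1: 10 × €2 = €20
Total cost = €645.
So R→C1 carries 10 trays.

10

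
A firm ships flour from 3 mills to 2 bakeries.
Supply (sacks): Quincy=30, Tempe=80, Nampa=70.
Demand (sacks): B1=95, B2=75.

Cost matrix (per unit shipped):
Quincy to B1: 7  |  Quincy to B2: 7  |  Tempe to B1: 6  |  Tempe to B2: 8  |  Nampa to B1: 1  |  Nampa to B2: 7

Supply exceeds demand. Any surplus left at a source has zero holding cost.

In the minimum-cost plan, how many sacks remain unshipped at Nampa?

An optimal plan:
  Quincy->B2: 30 sacks
  Tempe->B1: 25 sacks
  Tempe->B2: 45 sacks
  Nampa->B1: 70 sacks
Total cost = 790.
Nampa ships 70 of its 70, leaving 0.

0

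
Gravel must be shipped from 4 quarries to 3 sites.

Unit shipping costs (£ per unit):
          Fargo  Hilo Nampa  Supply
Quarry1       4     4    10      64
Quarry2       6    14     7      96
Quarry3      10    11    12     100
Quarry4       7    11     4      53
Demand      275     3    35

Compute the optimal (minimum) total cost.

2098

A cheapest plan:
  Quarry1→Fargo: 61 truckloads
  Quarry1→Hilo: 3 truckloads
  Quarry2→Fargo: 96 truckloads
  Quarry3→Fargo: 100 truckloads
  Quarry4→Fargo: 18 truckloads
  Quarry4→Nampa: 35 truckloads
Total cost = £2098.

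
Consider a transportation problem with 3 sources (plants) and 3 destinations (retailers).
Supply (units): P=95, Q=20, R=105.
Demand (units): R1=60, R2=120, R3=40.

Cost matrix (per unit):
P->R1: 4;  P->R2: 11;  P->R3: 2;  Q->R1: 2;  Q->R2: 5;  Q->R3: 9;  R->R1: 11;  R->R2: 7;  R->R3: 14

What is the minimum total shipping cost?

Optimal allocation:
  P→R1: 55 × 4 = 220
  P→R3: 40 × 2 = 80
  Q→R1: 5 × 2 = 10
  Q→R2: 15 × 5 = 75
  R→R2: 105 × 7 = 735
Total = 220 + 80 + 10 + 75 + 735 = 1120.
(Supply check: P ships 95; Q ships 20; R ships 105.)

1120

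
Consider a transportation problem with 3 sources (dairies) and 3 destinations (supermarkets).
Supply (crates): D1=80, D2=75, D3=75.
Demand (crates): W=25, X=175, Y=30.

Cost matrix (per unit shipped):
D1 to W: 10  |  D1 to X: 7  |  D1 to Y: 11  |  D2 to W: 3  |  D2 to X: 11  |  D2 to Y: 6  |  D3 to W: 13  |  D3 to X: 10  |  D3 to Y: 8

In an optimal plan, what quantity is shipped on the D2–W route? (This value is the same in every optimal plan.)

Solving gives:
  D1->X: 80 crates
  D2->W: 25 crates
  D2->X: 20 crates
  D2->Y: 30 crates
  D3->X: 75 crates
Total cost = 1785.
So D2→W carries 25 crates.

25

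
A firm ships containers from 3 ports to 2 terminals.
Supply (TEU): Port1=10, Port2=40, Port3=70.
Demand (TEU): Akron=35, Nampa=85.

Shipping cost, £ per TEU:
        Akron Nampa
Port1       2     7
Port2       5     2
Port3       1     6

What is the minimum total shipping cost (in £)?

One minimum-cost allocation:
  Port1–Nampa: 10 × £7 = £70
  Port2–Nampa: 40 × £2 = £80
  Port3–Akron: 35 × £1 = £35
  Port3–Nampa: 35 × £6 = £210
Total = 70 + 80 + 35 + 210 = £395.
(Supply check: Port1 ships 10; Port2 ships 40; Port3 ships 70.)

395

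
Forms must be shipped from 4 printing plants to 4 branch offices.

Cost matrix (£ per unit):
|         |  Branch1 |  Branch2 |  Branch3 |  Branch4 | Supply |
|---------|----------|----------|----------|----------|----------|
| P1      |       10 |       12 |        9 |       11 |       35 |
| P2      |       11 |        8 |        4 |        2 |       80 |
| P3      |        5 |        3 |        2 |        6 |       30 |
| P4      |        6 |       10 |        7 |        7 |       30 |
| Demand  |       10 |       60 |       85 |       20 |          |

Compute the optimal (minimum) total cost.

One minimum-cost allocation:
  P1–Branch2: 30 boxes
  P1–Branch3: 5 boxes
  P2–Branch3: 60 boxes
  P2–Branch4: 20 boxes
  P3–Branch2: 30 boxes
  P4–Branch1: 10 boxes
  P4–Branch3: 20 boxes
Total cost = £975.
(Supply check: P1 ships 35; P2 ships 80; P3 ships 30; P4 ships 30.)

975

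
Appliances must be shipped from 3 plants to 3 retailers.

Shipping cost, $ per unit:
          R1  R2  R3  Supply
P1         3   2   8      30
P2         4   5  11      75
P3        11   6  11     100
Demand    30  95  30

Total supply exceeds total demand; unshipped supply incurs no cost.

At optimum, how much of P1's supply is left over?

0

An optimal plan:
  P1 to R2: 30 × $2 = $60
  P2 to R1: 30 × $4 = $120
  P2 to R2: 45 × $5 = $225
  P3 to R2: 20 × $6 = $120
  P3 to R3: 30 × $11 = $330
Total cost = $855.
P1 ships 30 of its 30, leaving 0.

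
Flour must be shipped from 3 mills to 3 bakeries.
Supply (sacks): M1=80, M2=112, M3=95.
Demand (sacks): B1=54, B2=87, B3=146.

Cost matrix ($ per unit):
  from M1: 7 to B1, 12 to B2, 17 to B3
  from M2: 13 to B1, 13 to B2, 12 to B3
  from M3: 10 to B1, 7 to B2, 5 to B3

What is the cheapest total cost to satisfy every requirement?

One minimum-cost allocation:
  M1 to B1: 54 × $7 = $378
  M1 to B2: 26 × $12 = $312
  M2 to B2: 61 × $13 = $793
  M2 to B3: 51 × $12 = $612
  M3 to B3: 95 × $5 = $475
Total = 378 + 312 + 793 + 612 + 475 = $2570.

2570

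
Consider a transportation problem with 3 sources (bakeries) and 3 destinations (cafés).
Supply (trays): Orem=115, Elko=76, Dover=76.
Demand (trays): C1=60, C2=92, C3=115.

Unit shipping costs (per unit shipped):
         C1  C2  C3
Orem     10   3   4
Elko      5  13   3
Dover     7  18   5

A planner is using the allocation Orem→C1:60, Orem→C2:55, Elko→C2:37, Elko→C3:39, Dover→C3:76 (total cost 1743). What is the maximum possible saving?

647

Current plan cost = 60·10 + 55·3 + 37·13 + 39·3 + 76·5 = 1743.
Optimal plan:
  Orem to C2: 92 × 3 = 276
  Orem to C3: 23 × 4 = 92
  Elko to C3: 76 × 3 = 228
  Dover to C1: 60 × 7 = 420
  Dover to C3: 16 × 5 = 80
Optimal cost = 1096.
Saving = 1743 − 1096 = 647.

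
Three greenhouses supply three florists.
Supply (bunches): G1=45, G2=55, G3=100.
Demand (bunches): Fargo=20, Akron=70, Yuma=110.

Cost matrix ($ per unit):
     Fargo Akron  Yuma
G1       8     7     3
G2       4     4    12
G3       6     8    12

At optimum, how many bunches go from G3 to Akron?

15

The minimum-cost plan:
  G1–Yuma: 45 × $3 = $135
  G2–Akron: 55 × $4 = $220
  G3–Fargo: 20 × $6 = $120
  G3–Akron: 15 × $8 = $120
  G3–Yuma: 65 × $12 = $780
Total cost = $1375.
So G3→Akron carries 15 bunches.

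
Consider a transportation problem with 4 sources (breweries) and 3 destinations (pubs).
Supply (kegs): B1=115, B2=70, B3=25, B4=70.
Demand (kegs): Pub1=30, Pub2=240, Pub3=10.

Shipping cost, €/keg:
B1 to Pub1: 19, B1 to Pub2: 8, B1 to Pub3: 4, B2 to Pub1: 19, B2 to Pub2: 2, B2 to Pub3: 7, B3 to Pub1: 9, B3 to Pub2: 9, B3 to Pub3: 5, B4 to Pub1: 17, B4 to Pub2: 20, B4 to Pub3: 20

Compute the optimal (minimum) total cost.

Optimal allocation:
  B1 to Pub2: 115 × €8 = €920
  B2 to Pub2: 70 × €2 = €140
  B3 to Pub2: 15 × €9 = €135
  B3 to Pub3: 10 × €5 = €50
  B4 to Pub1: 30 × €17 = €510
  B4 to Pub2: 40 × €20 = €800
Total = 920 + 140 + 135 + 50 + 510 + 800 = €2555.
(Supply check: B1 ships 115; B2 ships 70; B3 ships 25; B4 ships 70.)

2555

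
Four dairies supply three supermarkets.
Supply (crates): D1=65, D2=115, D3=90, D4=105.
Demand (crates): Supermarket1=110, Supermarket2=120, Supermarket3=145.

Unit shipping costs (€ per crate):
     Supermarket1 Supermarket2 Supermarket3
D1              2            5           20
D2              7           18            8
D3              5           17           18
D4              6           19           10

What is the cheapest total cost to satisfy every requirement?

A cheapest plan:
  D1->Supermarket2: 65 crates
  D2->Supermarket3: 115 crates
  D3->Supermarket1: 35 crates
  D3->Supermarket2: 55 crates
  D4->Supermarket1: 75 crates
  D4->Supermarket3: 30 crates
Total cost = €3105.

3105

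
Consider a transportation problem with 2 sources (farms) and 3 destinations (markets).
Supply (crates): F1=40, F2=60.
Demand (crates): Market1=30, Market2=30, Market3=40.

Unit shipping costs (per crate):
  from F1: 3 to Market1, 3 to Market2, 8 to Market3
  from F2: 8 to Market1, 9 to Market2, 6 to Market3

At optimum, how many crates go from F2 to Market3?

40

Solving gives:
  F1->Market1: 10 × 3 = 30
  F1->Market2: 30 × 3 = 90
  F2->Market1: 20 × 8 = 160
  F2->Market3: 40 × 6 = 240
Total cost = 520.
So F2→Market3 carries 40 crates.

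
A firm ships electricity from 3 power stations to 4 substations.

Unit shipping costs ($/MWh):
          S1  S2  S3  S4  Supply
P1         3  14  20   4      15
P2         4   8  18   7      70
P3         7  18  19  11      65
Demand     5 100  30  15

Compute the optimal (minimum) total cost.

1765

An optimal shipping plan:
  P1->S4: 15 × $4 = $60
  P2->S2: 70 × $8 = $560
  P3->S1: 5 × $7 = $35
  P3->S2: 30 × $18 = $540
  P3->S3: 30 × $19 = $570
Total = 60 + 560 + 35 + 540 + 570 = $1765.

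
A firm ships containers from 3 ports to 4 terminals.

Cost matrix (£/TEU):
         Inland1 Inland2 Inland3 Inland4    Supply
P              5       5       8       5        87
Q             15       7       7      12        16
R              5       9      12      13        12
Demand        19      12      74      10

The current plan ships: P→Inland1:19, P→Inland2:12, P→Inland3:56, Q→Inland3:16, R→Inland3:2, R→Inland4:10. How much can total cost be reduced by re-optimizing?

88

Current plan cost = 19·5 + 12·5 + 56·8 + 16·7 + 2·12 + 10·13 = £869.
Optimal plan:
  P to Inland1: 7 × £5 = £35
  P to Inland2: 12 × £5 = £60
  P to Inland3: 58 × £8 = £464
  P to Inland4: 10 × £5 = £50
  Q to Inland3: 16 × £7 = £112
  R to Inland1: 12 × £5 = £60
Optimal cost = £781.
Saving = 869 − 781 = £88.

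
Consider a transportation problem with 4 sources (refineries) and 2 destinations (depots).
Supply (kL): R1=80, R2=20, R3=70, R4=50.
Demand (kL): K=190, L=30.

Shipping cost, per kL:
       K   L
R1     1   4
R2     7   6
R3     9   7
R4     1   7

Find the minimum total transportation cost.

One minimum-cost allocation:
  R1–K: 80 × 1 = 80
  R2–K: 20 × 7 = 140
  R3–K: 40 × 9 = 360
  R3–L: 30 × 7 = 210
  R4–K: 50 × 1 = 50
Total = 80 + 140 + 360 + 210 + 50 = 840.
(Supply check: R1 ships 80; R2 ships 20; R3 ships 70; R4 ships 50.)

840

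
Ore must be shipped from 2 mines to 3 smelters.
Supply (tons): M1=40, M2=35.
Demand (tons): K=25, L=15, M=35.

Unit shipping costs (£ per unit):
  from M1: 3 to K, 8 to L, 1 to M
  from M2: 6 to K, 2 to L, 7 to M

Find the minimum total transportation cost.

200

One minimum-cost allocation:
  M1 to K: 5 × £3 = £15
  M1 to M: 35 × £1 = £35
  M2 to K: 20 × £6 = £120
  M2 to L: 15 × £2 = £30
Total = 15 + 35 + 120 + 30 = £200.
(Supply check: M1 ships 40; M2 ships 35.)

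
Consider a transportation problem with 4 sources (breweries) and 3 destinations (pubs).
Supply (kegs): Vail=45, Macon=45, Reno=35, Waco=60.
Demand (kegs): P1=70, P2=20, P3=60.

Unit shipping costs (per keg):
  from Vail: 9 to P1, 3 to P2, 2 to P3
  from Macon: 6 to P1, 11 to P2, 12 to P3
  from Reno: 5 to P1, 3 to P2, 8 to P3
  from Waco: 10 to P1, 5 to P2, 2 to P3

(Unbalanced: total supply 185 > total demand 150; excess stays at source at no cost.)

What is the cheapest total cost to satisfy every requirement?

565

An optimal shipping plan:
  Vail→P2: 20 kegs
  Macon→P1: 35 kegs
  Reno→P1: 35 kegs
  Waco→P3: 60 kegs
Total cost = 565.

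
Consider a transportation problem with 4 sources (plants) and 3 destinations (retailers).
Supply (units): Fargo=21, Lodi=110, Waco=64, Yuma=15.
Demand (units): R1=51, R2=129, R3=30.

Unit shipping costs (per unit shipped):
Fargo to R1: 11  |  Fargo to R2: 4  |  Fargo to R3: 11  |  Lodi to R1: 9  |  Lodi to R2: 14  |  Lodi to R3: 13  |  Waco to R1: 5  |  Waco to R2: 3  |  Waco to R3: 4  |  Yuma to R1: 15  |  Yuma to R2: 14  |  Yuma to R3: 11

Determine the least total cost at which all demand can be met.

Optimal allocation:
  Fargo->R2: 21 units
  Lodi->R1: 51 units
  Lodi->R2: 44 units
  Lodi->R3: 15 units
  Waco->R2: 64 units
  Yuma->R3: 15 units
Total cost = 1711.

1711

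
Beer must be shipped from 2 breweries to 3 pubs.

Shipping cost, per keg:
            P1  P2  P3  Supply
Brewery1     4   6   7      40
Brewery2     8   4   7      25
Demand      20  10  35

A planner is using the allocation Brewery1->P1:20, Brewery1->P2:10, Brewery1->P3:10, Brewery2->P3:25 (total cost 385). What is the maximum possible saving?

20

Current plan cost = 20·4 + 10·6 + 10·7 + 25·7 = 385.
Optimal plan:
  Brewery1→P1: 20 × 4 = 80
  Brewery1→P3: 20 × 7 = 140
  Brewery2→P2: 10 × 4 = 40
  Brewery2→P3: 15 × 7 = 105
Optimal cost = 365.
Saving = 385 − 365 = 20.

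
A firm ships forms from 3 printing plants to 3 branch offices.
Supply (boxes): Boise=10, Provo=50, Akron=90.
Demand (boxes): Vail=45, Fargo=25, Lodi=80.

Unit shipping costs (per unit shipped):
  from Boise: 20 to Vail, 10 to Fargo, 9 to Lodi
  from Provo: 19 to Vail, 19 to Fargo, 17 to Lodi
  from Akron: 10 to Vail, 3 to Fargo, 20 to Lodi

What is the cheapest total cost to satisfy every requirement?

1865

A cheapest plan:
  Boise→Lodi: 10 boxes
  Provo→Lodi: 50 boxes
  Akron→Vail: 45 boxes
  Akron→Fargo: 25 boxes
  Akron→Lodi: 20 boxes
Total cost = 1865.
(Supply check: Boise ships 10; Provo ships 50; Akron ships 90.)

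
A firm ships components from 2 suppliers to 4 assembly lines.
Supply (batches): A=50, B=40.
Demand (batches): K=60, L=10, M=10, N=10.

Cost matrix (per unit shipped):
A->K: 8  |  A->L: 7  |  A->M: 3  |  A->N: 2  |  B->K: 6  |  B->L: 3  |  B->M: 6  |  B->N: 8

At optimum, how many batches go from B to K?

30

Solving gives:
  A–K: 30 batches
  A–M: 10 batches
  A–N: 10 batches
  B–K: 30 batches
  B–L: 10 batches
Total cost = 500.
So B→K carries 30 batches.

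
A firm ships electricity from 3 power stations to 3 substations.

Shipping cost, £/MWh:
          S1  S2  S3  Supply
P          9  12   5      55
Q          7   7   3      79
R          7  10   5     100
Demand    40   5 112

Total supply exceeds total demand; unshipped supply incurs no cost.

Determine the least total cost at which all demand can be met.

A cheapest plan:
  Q→S2: 5 MWh
  Q→S3: 74 MWh
  R→S1: 40 MWh
  R→S3: 38 MWh
Total cost = £727.

727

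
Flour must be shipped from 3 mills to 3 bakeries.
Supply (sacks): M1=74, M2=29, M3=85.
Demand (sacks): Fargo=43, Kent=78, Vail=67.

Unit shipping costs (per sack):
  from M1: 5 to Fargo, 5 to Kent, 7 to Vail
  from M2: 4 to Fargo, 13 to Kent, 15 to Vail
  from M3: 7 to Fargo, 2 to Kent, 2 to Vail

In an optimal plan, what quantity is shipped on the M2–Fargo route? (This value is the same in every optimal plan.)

29

The minimum-cost plan:
  M1→Fargo: 14 × 5 = 70
  M1→Kent: 60 × 5 = 300
  M2→Fargo: 29 × 4 = 116
  M3→Kent: 18 × 2 = 36
  M3→Vail: 67 × 2 = 134
Total cost = 656.
So M2→Fargo carries 29 sacks.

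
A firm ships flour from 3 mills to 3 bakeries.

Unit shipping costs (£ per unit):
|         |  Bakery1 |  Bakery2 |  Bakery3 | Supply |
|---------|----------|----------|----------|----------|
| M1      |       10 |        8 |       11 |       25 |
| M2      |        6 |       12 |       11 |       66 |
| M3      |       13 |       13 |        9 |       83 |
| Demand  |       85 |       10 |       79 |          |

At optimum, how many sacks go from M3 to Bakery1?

4

Solving gives:
  M1→Bakery1: 15 × £10 = £150
  M1→Bakery2: 10 × £8 = £80
  M2→Bakery1: 66 × £6 = £396
  M3→Bakery1: 4 × £13 = £52
  M3→Bakery3: 79 × £9 = £711
Total cost = £1389.
So M3→Bakery1 carries 4 sacks.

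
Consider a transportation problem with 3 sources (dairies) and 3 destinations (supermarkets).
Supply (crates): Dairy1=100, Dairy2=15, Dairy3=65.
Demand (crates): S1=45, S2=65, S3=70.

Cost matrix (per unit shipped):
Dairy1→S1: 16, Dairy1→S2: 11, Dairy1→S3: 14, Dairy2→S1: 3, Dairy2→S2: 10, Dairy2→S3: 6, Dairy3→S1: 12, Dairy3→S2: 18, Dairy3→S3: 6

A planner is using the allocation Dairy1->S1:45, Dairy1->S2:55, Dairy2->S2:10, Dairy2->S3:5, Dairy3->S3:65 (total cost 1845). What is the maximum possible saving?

145

Current plan cost = 45·16 + 55·11 + 10·10 + 5·6 + 65·6 = 1845.
Optimal plan:
  Dairy1–S1: 30 × 16 = 480
  Dairy1–S2: 65 × 11 = 715
  Dairy1–S3: 5 × 14 = 70
  Dairy2–S1: 15 × 3 = 45
  Dairy3–S3: 65 × 6 = 390
Optimal cost = 1700.
Saving = 1845 − 1700 = 145.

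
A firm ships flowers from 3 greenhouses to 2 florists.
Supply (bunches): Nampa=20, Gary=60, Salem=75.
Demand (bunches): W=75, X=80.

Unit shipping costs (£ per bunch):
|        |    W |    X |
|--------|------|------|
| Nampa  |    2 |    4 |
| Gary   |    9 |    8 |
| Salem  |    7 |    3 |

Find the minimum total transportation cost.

800

An optimal shipping plan:
  Nampa to W: 20 × £2 = £40
  Gary to W: 55 × £9 = £495
  Gary to X: 5 × £8 = £40
  Salem to X: 75 × £3 = £225
Total = 40 + 495 + 40 + 225 = £800.
(Supply check: Nampa ships 20; Gary ships 60; Salem ships 75.)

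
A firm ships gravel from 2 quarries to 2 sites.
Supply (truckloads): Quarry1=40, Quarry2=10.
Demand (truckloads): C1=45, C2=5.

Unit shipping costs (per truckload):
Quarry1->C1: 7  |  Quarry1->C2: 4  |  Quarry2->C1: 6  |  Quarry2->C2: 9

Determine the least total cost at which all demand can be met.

An optimal shipping plan:
  Quarry1 to C1: 35 × 7 = 245
  Quarry1 to C2: 5 × 4 = 20
  Quarry2 to C1: 10 × 6 = 60
Total = 245 + 20 + 60 = 325.

325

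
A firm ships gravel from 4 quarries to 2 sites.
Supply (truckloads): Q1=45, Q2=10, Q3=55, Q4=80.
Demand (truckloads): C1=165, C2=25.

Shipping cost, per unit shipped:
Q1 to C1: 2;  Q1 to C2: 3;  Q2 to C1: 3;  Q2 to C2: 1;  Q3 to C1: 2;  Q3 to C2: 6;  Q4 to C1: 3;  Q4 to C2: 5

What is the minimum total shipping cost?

465

An optimal shipping plan:
  Q1->C1: 30 truckloads
  Q1->C2: 15 truckloads
  Q2->C2: 10 truckloads
  Q3->C1: 55 truckloads
  Q4->C1: 80 truckloads
Total cost = 465.
(Supply check: Q1 ships 45; Q2 ships 10; Q3 ships 55; Q4 ships 80.)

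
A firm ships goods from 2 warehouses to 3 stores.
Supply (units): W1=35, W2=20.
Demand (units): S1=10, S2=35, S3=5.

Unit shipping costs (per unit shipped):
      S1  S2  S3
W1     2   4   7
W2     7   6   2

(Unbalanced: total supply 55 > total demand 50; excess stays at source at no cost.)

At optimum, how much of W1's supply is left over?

Minimum-cost shipments:
  W1→S1: 10 × 2 = 20
  W1→S2: 25 × 4 = 100
  W2→S2: 10 × 6 = 60
  W2→S3: 5 × 2 = 10
Total cost = 190.
W1 ships 35 of its 35, leaving 0.

0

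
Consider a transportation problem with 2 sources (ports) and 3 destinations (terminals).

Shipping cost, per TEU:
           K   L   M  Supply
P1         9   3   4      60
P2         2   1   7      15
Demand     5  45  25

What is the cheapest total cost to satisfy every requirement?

One minimum-cost allocation:
  P1→L: 35 × 3 = 105
  P1→M: 25 × 4 = 100
  P2→K: 5 × 2 = 10
  P2→L: 10 × 1 = 10
Total = 105 + 100 + 10 + 10 = 225.

225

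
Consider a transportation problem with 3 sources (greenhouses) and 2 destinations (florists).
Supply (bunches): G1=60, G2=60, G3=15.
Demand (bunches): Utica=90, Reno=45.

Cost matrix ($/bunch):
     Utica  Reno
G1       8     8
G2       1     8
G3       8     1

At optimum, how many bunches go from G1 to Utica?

Optimal shipments:
  G1→Utica: 30 × $8 = $240
  G1→Reno: 30 × $8 = $240
  G2→Utica: 60 × $1 = $60
  G3→Reno: 15 × $1 = $15
Total cost = $555.
So G1→Utica carries 30 bunches.

30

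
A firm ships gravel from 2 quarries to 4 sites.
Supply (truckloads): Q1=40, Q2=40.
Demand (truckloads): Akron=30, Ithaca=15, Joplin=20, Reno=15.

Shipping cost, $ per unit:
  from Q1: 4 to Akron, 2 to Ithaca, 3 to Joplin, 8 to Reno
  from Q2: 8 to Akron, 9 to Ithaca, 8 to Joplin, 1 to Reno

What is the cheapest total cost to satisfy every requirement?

Optimal allocation:
  Q1 to Akron: 5 × $4 = $20
  Q1 to Ithaca: 15 × $2 = $30
  Q1 to Joplin: 20 × $3 = $60
  Q2 to Akron: 25 × $8 = $200
  Q2 to Reno: 15 × $1 = $15
Total = 20 + 30 + 60 + 200 + 15 = $325.
(Supply check: Q1 ships 40; Q2 ships 40.)

325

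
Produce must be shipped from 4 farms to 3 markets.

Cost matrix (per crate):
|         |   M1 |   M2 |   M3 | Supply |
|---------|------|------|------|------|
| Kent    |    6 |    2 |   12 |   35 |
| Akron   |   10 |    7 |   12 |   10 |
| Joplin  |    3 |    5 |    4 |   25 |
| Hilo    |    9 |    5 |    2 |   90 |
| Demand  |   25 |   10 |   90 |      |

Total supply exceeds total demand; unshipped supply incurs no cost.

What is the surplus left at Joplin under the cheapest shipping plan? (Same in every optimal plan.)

An optimal plan:
  Kent–M2: 10 crates
  Joplin–M1: 25 crates
  Hilo–M3: 90 crates
Total cost = 275.
Joplin ships 25 of its 25, leaving 0.

0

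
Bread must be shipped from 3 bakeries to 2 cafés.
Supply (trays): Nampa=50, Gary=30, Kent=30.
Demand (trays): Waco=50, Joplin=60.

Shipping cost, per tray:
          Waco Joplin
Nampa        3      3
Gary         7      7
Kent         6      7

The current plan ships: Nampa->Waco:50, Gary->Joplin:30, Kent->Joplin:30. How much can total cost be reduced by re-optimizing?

Current plan cost = 50·3 + 30·7 + 30·7 = 570.
Optimal plan:
  Nampa->Waco: 20 × 3 = 60
  Nampa->Joplin: 30 × 3 = 90
  Gary->Joplin: 30 × 7 = 210
  Kent->Waco: 30 × 6 = 180
Optimal cost = 540.
Saving = 570 − 540 = 30.

30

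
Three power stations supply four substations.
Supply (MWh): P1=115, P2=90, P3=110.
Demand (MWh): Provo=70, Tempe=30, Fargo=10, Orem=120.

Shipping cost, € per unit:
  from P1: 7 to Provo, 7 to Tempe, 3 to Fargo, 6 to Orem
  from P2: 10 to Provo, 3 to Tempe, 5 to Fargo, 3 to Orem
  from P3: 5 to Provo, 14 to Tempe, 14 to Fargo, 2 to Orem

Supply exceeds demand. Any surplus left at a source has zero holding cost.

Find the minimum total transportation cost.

810

Optimal allocation:
  P1 to Provo: 20 × €7 = €140
  P1 to Fargo: 10 × €3 = €30
  P2 to Tempe: 30 × €3 = €90
  P2 to Orem: 60 × €3 = €180
  P3 to Provo: 50 × €5 = €250
  P3 to Orem: 60 × €2 = €120
Total = 140 + 30 + 90 + 180 + 250 + 120 = €810.
(Supply check: P1 ships 30; P2 ships 90; P3 ships 110.)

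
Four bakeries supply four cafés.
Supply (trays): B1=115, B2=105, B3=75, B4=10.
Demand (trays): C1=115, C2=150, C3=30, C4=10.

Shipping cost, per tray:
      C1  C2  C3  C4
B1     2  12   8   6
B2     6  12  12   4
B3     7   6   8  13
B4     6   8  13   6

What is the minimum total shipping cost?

A cheapest plan:
  B1→C1: 85 trays
  B1→C3: 30 trays
  B2→C1: 30 trays
  B2→C2: 65 trays
  B2→C4: 10 trays
  B3→C2: 75 trays
  B4→C2: 10 trays
Total cost = 1940.

1940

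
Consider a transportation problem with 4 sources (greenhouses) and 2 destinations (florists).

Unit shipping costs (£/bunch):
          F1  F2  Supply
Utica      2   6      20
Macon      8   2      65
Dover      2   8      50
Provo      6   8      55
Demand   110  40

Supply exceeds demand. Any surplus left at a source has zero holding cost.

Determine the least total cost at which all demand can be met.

Optimal allocation:
  Utica to F1: 20 × £2 = £40
  Macon to F2: 40 × £2 = £80
  Dover to F1: 50 × £2 = £100
  Provo to F1: 40 × £6 = £240
Total = 40 + 80 + 100 + 240 = £460.

460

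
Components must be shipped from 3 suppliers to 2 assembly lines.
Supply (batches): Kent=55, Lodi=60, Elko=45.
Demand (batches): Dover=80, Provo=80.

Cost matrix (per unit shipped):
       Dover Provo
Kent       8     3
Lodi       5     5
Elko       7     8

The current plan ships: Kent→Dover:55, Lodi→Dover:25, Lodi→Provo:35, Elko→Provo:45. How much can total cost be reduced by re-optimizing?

320

Current plan cost = 55·8 + 25·5 + 35·5 + 45·8 = 1100.
Optimal plan:
  Kent to Provo: 55 batches
  Lodi to Dover: 35 batches
  Lodi to Provo: 25 batches
  Elko to Dover: 45 batches
Optimal cost = 780.
Saving = 1100 − 780 = 320.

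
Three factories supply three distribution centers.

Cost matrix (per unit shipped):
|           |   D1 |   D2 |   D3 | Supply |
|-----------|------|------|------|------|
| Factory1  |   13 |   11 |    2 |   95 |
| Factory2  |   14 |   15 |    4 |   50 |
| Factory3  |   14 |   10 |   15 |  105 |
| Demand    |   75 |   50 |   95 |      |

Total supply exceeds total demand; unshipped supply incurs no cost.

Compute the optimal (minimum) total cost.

1740

One minimum-cost allocation:
  Factory1–D3: 95 × 2 = 190
  Factory2–D1: 50 × 14 = 700
  Factory3–D1: 25 × 14 = 350
  Factory3–D2: 50 × 10 = 500
Total = 190 + 700 + 350 + 500 = 1740.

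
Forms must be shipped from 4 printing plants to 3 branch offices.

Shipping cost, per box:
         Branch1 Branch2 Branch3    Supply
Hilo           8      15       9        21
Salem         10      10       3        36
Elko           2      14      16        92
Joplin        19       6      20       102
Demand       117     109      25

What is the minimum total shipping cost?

1149

A cheapest plan:
  Hilo→Branch1: 21 boxes
  Salem→Branch1: 4 boxes
  Salem→Branch2: 7 boxes
  Salem→Branch3: 25 boxes
  Elko→Branch1: 92 boxes
  Joplin→Branch2: 102 boxes
Total cost = 1149.
(Supply check: Hilo ships 21; Salem ships 36; Elko ships 92; Joplin ships 102.)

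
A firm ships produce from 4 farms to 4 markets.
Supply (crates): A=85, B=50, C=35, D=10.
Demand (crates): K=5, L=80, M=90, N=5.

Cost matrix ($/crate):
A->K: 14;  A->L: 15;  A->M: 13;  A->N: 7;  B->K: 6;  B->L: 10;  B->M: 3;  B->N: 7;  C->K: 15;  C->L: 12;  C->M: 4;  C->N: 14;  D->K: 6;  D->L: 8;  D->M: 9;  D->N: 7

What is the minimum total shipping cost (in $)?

One minimum-cost allocation:
  A->L: 75 × $15 = $1125
  A->M: 5 × $13 = $65
  A->N: 5 × $7 = $35
  B->M: 50 × $3 = $150
  C->M: 35 × $4 = $140
  D->K: 5 × $6 = $30
  D->L: 5 × $8 = $40
Total = 1125 + 65 + 35 + 150 + 140 + 30 + 40 = $1585.

1585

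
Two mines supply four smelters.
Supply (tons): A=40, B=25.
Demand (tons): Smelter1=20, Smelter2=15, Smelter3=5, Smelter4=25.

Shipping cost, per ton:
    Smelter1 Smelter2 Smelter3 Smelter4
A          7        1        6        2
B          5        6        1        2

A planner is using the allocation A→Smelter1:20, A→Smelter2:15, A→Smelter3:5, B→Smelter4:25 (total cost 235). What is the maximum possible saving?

65

Current plan cost = 20·7 + 15·1 + 5·6 + 25·2 = 235.
Optimal plan:
  A->Smelter2: 15 × 1 = 15
  A->Smelter4: 25 × 2 = 50
  B->Smelter1: 20 × 5 = 100
  B->Smelter3: 5 × 1 = 5
Optimal cost = 170.
Saving = 235 − 170 = 65.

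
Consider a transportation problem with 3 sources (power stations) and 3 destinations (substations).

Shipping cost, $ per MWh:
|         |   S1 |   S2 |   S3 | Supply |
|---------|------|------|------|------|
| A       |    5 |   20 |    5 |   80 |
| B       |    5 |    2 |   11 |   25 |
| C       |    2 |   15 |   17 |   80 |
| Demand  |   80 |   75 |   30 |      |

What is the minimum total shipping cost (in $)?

1260

One minimum-cost allocation:
  A to S1: 50 MWh
  A to S3: 30 MWh
  B to S2: 25 MWh
  C to S1: 30 MWh
  C to S2: 50 MWh
Total cost = $1260.
(Supply check: A ships 80; B ships 25; C ships 80.)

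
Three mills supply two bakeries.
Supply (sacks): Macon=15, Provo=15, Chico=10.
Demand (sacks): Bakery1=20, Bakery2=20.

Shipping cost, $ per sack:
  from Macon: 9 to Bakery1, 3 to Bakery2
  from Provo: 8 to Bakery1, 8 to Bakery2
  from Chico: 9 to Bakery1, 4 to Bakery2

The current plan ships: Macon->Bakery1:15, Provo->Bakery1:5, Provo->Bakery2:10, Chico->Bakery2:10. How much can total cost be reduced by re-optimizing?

Current plan cost = 15·9 + 5·8 + 10·8 + 10·4 = $295.
Optimal plan:
  Macon->Bakery2: 15 × $3 = $45
  Provo->Bakery1: 15 × $8 = $120
  Chico->Bakery1: 5 × $9 = $45
  Chico->Bakery2: 5 × $4 = $20
Optimal cost = $230.
Saving = 295 − 230 = $65.

65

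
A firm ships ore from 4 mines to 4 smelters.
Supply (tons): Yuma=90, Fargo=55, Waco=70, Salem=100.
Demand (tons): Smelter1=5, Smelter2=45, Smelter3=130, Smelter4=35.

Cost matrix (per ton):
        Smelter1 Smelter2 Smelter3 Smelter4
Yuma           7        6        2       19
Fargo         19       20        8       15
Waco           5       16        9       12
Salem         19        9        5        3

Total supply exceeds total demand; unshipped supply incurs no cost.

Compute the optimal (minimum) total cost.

An optimal shipping plan:
  Yuma->Smelter2: 45 × 6 = 270
  Yuma->Smelter3: 45 × 2 = 90
  Fargo->Smelter3: 20 × 8 = 160
  Waco->Smelter1: 5 × 5 = 25
  Salem->Smelter3: 65 × 5 = 325
  Salem->Smelter4: 35 × 3 = 105
Total = 270 + 90 + 160 + 25 + 325 + 105 = 975.
(Supply check: Yuma ships 90; Fargo ships 20; Waco ships 5; Salem ships 100.)

975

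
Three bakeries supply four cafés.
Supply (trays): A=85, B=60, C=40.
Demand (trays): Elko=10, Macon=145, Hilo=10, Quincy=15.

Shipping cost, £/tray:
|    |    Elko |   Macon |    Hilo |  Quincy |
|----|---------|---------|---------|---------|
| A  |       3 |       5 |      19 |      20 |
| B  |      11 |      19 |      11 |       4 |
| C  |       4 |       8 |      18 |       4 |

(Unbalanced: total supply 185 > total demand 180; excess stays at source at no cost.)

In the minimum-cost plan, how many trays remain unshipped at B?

Minimum-cost shipments:
  A–Macon: 85 trays
  B–Elko: 10 trays
  B–Macon: 20 trays
  B–Hilo: 10 trays
  B–Quincy: 15 trays
  C–Macon: 40 trays
Total cost = £1405.
B ships 55 of its 60, leaving 5.

5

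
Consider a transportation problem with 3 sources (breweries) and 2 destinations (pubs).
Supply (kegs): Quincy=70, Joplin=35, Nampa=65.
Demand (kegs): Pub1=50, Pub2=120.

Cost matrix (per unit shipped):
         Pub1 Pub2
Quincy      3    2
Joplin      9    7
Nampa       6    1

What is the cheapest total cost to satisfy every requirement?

500

An optimal shipping plan:
  Quincy->Pub1: 50 × 3 = 150
  Quincy->Pub2: 20 × 2 = 40
  Joplin->Pub2: 35 × 7 = 245
  Nampa->Pub2: 65 × 1 = 65
Total = 150 + 40 + 245 + 65 = 500.
(Supply check: Quincy ships 70; Joplin ships 35; Nampa ships 65.)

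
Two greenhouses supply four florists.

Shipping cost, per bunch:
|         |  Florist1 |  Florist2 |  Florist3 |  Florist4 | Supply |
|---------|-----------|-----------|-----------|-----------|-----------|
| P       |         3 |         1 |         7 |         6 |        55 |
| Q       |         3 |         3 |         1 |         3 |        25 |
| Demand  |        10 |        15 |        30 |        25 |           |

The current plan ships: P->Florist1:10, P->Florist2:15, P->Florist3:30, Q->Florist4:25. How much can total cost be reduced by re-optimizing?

Current plan cost = 10·3 + 15·1 + 30·7 + 25·3 = 330.
Optimal plan:
  P->Florist1: 10 × 3 = 30
  P->Florist2: 15 × 1 = 15
  P->Florist3: 5 × 7 = 35
  P->Florist4: 25 × 6 = 150
  Q->Florist3: 25 × 1 = 25
Optimal cost = 255.
Saving = 330 − 255 = 75.

75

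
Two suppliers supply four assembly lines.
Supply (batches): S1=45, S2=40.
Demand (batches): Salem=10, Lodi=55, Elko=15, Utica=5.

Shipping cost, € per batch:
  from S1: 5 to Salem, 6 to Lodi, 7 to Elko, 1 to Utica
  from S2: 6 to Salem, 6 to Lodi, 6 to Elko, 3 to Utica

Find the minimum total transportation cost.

An optimal shipping plan:
  S1 to Salem: 10 batches
  S1 to Lodi: 30 batches
  S1 to Utica: 5 batches
  S2 to Lodi: 25 batches
  S2 to Elko: 15 batches
Total cost = €475.
(Supply check: S1 ships 45; S2 ships 40.)

475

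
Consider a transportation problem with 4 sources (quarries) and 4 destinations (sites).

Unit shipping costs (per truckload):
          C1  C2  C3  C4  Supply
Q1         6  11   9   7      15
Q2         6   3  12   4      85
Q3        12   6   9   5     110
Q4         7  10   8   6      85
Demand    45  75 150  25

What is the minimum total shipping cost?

Optimal allocation:
  Q1->C1: 15 × 6 = 90
  Q2->C1: 10 × 6 = 60
  Q2->C2: 75 × 3 = 225
  Q3->C3: 85 × 9 = 765
  Q3->C4: 25 × 5 = 125
  Q4->C1: 20 × 7 = 140
  Q4->C3: 65 × 8 = 520
Total = 90 + 60 + 225 + 765 + 125 + 140 + 520 = 1925.

1925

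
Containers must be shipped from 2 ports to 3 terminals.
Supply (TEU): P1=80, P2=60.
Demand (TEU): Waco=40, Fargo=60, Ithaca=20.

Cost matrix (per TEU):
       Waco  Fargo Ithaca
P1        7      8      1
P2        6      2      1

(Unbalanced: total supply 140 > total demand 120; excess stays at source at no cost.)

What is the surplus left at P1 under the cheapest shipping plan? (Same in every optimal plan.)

An optimal plan:
  P1–Waco: 40 × 7 = 280
  P1–Ithaca: 20 × 1 = 20
  P2–Fargo: 60 × 2 = 120
Total cost = 420.
P1 ships 60 of its 80, leaving 20.

20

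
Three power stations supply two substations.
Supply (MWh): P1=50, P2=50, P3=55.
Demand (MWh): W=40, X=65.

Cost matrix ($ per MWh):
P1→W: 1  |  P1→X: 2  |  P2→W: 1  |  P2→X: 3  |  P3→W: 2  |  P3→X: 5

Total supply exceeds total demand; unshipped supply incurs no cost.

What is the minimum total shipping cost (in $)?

190

An optimal shipping plan:
  P1→X: 50 MWh
  P2→W: 35 MWh
  P2→X: 15 MWh
  P3→W: 5 MWh
Total cost = $190.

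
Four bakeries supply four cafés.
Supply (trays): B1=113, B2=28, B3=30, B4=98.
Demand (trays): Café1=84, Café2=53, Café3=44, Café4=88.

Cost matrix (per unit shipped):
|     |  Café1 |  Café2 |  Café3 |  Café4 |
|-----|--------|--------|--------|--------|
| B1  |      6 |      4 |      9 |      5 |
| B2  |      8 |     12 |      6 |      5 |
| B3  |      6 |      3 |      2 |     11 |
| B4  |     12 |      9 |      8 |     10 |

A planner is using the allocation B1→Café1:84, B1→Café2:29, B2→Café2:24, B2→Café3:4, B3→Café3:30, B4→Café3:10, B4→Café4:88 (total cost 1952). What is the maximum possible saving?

204

Current plan cost = 84·6 + 29·4 + 24·12 + 4·6 + 30·2 + 10·8 + 88·10 = 1952.
Optimal plan:
  B1→Café1: 84 trays
  B1→Café2: 29 trays
  B2→Café4: 28 trays
  B3→Café3: 30 trays
  B4→Café2: 24 trays
  B4→Café3: 14 trays
  B4→Café4: 60 trays
Optimal cost = 1748.
Saving = 1952 − 1748 = 204.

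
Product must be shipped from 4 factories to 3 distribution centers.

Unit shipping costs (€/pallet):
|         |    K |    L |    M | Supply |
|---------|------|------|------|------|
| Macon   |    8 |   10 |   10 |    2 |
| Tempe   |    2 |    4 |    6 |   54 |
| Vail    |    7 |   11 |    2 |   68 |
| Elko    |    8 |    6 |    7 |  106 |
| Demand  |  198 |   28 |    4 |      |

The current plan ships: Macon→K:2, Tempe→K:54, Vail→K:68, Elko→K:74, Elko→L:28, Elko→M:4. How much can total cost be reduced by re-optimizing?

16

Current plan cost = 2·8 + 54·2 + 68·7 + 74·8 + 28·6 + 4·7 = €1388.
Optimal plan:
  Macon->K: 2 × €8 = €16
  Tempe->K: 54 × €2 = €108
  Vail->K: 64 × €7 = €448
  Vail->M: 4 × €2 = €8
  Elko->K: 78 × €8 = €624
  Elko->L: 28 × €6 = €168
Optimal cost = €1372.
Saving = 1388 − 1372 = €16.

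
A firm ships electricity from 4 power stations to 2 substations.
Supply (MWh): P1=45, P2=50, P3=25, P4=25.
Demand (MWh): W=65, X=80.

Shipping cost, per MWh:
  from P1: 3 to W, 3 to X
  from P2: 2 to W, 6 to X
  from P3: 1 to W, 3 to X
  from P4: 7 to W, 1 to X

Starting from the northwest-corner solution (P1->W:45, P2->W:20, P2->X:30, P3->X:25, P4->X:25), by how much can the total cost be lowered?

150

Current plan cost = 45·3 + 20·2 + 30·6 + 25·3 + 25·1 = 455.
Optimal plan:
  P1→X: 45 × 3 = 135
  P2→W: 50 × 2 = 100
  P3→W: 15 × 1 = 15
  P3→X: 10 × 3 = 30
  P4→X: 25 × 1 = 25
Optimal cost = 305.
Saving = 455 − 305 = 150.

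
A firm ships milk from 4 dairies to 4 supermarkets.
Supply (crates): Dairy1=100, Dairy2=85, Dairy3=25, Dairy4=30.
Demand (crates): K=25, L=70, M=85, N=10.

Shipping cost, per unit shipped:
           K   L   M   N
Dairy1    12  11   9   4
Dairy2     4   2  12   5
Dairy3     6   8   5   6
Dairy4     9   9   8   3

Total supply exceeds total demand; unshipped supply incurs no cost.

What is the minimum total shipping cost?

975

Optimal allocation:
  Dairy1→M: 40 × 9 = 360
  Dairy1→N: 10 × 4 = 40
  Dairy2→K: 15 × 4 = 60
  Dairy2→L: 70 × 2 = 140
  Dairy3→M: 25 × 5 = 125
  Dairy4→K: 10 × 9 = 90
  Dairy4→M: 20 × 8 = 160
Total = 360 + 40 + 60 + 140 + 125 + 90 + 160 = 975.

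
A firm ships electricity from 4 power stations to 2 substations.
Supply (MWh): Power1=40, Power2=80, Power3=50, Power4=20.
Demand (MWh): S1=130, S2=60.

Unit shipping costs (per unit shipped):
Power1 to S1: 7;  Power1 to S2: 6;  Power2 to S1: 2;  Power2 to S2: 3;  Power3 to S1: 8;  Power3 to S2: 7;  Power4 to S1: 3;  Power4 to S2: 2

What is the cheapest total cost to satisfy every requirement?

One minimum-cost allocation:
  Power1→S1: 40 × 7 = 280
  Power2→S1: 80 × 2 = 160
  Power3→S1: 10 × 8 = 80
  Power3→S2: 40 × 7 = 280
  Power4→S2: 20 × 2 = 40
Total = 280 + 160 + 80 + 280 + 40 = 840.
(Supply check: Power1 ships 40; Power2 ships 80; Power3 ships 50; Power4 ships 20.)

840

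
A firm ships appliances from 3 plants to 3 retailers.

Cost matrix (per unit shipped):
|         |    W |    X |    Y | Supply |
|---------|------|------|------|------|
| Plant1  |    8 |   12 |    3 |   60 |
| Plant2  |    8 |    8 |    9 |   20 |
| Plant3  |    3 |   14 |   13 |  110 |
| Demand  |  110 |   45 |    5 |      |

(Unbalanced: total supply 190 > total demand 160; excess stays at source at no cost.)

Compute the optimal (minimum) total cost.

Optimal allocation:
  Plant1->X: 25 units
  Plant1->Y: 5 units
  Plant2->X: 20 units
  Plant3->W: 110 units
Total cost = 805.

805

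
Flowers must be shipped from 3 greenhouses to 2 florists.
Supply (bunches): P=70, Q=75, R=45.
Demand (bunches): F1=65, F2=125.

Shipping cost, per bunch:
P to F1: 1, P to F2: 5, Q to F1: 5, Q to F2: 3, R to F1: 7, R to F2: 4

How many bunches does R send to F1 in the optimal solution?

0

Solving gives:
  P–F1: 65 × 1 = 65
  P–F2: 5 × 5 = 25
  Q–F2: 75 × 3 = 225
  R–F2: 45 × 4 = 180
Total cost = 495.
The route R→F1 is not used.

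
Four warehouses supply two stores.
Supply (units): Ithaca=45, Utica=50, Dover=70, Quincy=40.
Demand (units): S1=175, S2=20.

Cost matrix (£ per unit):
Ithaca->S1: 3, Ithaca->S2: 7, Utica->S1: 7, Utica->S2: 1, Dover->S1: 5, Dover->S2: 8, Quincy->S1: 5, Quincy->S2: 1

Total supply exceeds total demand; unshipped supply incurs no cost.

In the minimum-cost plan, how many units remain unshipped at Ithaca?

0

An optimal plan:
  Ithaca to S1: 45 × £3 = £135
  Utica to S1: 20 × £7 = £140
  Utica to S2: 20 × £1 = £20
  Dover to S1: 70 × £5 = £350
  Quincy to S1: 40 × £5 = £200
Total cost = £845.
Ithaca ships 45 of its 45, leaving 0.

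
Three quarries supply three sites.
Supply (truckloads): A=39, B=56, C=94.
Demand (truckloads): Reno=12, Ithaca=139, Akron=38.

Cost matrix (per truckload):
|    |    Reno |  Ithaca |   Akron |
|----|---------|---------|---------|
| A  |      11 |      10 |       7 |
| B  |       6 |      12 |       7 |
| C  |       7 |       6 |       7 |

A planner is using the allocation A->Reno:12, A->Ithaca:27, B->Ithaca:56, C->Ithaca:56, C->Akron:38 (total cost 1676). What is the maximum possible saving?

Current plan cost = 12·11 + 27·10 + 56·12 + 56·6 + 38·7 = 1676.
Optimal plan:
  A–Ithaca: 39 × 10 = 390
  B–Reno: 12 × 6 = 72
  B–Ithaca: 6 × 12 = 72
  B–Akron: 38 × 7 = 266
  C–Ithaca: 94 × 6 = 564
Optimal cost = 1364.
Saving = 1676 − 1364 = 312.

312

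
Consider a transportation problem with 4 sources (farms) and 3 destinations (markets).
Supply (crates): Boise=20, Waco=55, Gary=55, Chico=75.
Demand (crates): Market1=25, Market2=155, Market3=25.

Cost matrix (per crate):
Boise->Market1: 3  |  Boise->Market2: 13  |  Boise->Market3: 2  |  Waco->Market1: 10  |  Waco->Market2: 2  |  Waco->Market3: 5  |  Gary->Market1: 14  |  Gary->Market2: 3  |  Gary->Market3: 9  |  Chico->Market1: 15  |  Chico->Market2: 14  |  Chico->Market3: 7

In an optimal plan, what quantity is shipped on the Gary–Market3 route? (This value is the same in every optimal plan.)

Solving gives:
  Boise–Market1: 20 × 3 = 60
  Waco–Market2: 55 × 2 = 110
  Gary–Market2: 55 × 3 = 165
  Chico–Market1: 5 × 15 = 75
  Chico–Market2: 45 × 14 = 630
  Chico–Market3: 25 × 7 = 175
Total cost = 1215.
The route Gary→Market3 is not used.

0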